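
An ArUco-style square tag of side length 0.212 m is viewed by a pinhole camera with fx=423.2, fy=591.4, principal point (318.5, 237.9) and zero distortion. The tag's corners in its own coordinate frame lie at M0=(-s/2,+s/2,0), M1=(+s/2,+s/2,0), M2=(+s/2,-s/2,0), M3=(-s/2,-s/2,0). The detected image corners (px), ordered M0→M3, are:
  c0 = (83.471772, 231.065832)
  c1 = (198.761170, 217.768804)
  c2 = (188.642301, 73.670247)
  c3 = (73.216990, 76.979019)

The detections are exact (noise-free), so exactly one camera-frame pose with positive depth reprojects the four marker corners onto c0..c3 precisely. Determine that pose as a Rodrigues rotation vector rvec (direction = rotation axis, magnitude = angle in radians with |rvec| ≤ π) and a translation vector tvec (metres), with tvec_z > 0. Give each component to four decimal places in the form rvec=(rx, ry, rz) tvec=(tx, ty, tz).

rvec=(-0.0321, -0.2648, -0.0999) tvec=(-0.3562, -0.1247, 0.8349)

Intrinsics K: fx=423.2, fy=591.4, cx=318.5, cy=237.9
Marker side s = 0.212 m; corners in marker frame (Z=0):
  M0 = (-0.1060, +0.1060, 0)
  M1 = (+0.1060, +0.1060, 0)
  M2 = (+0.1060, -0.1060, 0)
  M3 = (-0.1060, -0.1060, 0)
Detected image corners:
  c0 = (83.471772, 231.065832) px
  c1 = (198.761170, 217.768804) px
  c2 = (188.642301, 73.670247) px
  c3 = (73.216990, 76.979019) px
Planar DLT: solve 8×8 A·h = b for H (H[2,2]=1):
  H  [+586.95507 +45.01539 +137.93553]
  H  [+8.06566 +699.14845 +149.55673]
  H  [+0.31477 -0.02224 +1.00000]
B = K⁻¹H; ‖b₁‖=1.197689, ‖b₂‖=1.197689; λ = 2/(‖b₁‖+‖b₂‖) = 0.834941, sign → tz>0 ⇒ λ=+0.834941
r₁ = λ·B[:,0] = (+0.96022,-0.09433,+0.26281); r₂ = λ·B[:,1] = (+0.10279,+0.99453,-0.01857)
r₃ = r₁×r₂ = (-0.25962,+0.04484,+0.96467); SVD([r₁ r₂ r₃]) → R = UVᵀ:
  R  [+0.96022 +0.10279 -0.25962]
  R  [-0.09433 +0.99453 +0.04484]
  R  [+0.26281 -0.01857 +0.96467]
t = (-0.35624, -0.12472, +0.83494) m
tr R = 2.919422; θ = arccos((tr R − 1)/2) = 0.284824 rad = 16.319°
axis k = ((R−Rᵀ)₃₂, (R−Rᵀ)₁₃, (R−Rᵀ)₂₁) / (2 sinθ) = (-0.112836, -0.929642, -0.350761)
rvec = θ·k = (-0.032138, -0.264785, -0.099905)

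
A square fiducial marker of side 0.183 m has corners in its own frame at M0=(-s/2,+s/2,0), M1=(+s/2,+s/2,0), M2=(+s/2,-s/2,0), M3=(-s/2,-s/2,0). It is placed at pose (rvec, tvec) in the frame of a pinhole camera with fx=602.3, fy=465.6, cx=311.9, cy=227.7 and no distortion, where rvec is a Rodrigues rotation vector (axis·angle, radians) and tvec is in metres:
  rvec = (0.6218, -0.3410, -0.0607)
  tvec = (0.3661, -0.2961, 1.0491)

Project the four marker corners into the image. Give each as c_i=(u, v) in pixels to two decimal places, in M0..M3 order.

c0=(466.31, 137.93) c1=(550.93, 130.34) c2=(580.70, 52.52) c3=(488.46, 56.60)

Intrinsics K: fx=602.3, fy=465.6, cx=311.9, cy=227.7
Marker side s = 0.183 m; corners in marker frame (Z=0):
  M0 = (-0.0915, +0.0915, 0)
  M1 = (+0.0915, +0.0915, 0)
  M2 = (+0.0915, -0.0915, 0)
  M3 = (-0.0915, -0.0915, 0)
rvec = (0.6218, -0.3410, -0.0607), |rvec| = θ = 0.71176 rad = 40.781°
Rodrigues: sinθ=0.65317, 1−cosθ=0.24279; R = I + sinθ·[k]× + (1−cosθ)·[k]×²:
    [+0.94251 -0.04591 -0.33102]
    [-0.15732 +0.81294 -0.56069]
    [+0.29484 +0.58053 +0.75898]
t = (0.3661, -0.2961, 1.0491) m
M0: Pc = R·M0+t = (+0.27566, -0.20732, +1.07524); u = 602.3·(+0.27566)/1.07524 + 311.9 = 466.3117, v = 465.6·(-0.20732)/1.07524 + 227.7 = 137.9259
M1: Pc = R·M1+t = (+0.44814, -0.23611, +1.12920); u = 602.3·(+0.44814)/1.12920 + 311.9 = 550.9316, v = 465.6·(-0.23611)/1.12920 + 227.7 = 130.3449
M2: Pc = R·M2+t = (+0.45654, -0.38488, +1.02296); u = 602.3·(+0.45654)/1.02296 + 311.9 = 580.7028, v = 465.6·(-0.38488)/1.02296 + 227.7 = 52.5223
M3: Pc = R·M3+t = (+0.28406, -0.35609, +0.96900); u = 602.3·(+0.28406)/0.96900 + 311.9 = 488.4632, v = 465.6·(-0.35609)/0.96900 + 227.7 = 56.6013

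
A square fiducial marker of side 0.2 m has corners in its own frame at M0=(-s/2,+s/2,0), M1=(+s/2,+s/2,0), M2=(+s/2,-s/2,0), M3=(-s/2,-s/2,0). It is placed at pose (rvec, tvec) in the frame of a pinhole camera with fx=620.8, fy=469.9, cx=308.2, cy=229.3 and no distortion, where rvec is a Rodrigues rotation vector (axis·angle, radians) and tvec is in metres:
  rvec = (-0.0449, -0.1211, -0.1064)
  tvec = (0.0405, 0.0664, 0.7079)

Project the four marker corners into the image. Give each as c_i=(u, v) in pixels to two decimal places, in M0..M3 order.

Intrinsics K: fx=620.8, fy=469.9, cx=308.2, cy=229.3
Marker side s = 0.2 m; corners in marker frame (Z=0):
  M0 = (-0.1000, +0.1000, 0)
  M1 = (+0.1000, +0.1000, 0)
  M2 = (+0.1000, -0.1000, 0)
  M3 = (-0.1000, -0.1000, 0)
rvec = (-0.0449, -0.1211, -0.1064), |rvec| = θ = 0.16734 rad = 9.588°
Rodrigues: sinθ=0.16656, 1−cosθ=0.01397; R = I + sinθ·[k]× + (1−cosθ)·[k]×²:
    [+0.98704 +0.10862 -0.11815]
    [-0.10319 +0.99335 +0.05112]
    [+0.12292 -0.03826 +0.99168]
t = (0.0405, 0.0664, 0.7079) m
M0: Pc = R·M0+t = (-0.04734, +0.17605, +0.69178); u = 620.8·(-0.04734)/0.69178 + 308.2 = 265.7156, v = 469.9·(+0.17605)/0.69178 + 229.3 = 348.8864
M1: Pc = R·M1+t = (+0.15007, +0.15542, +0.71637); u = 620.8·(+0.15007)/0.71637 + 308.2 = 438.2461, v = 469.9·(+0.15542)/0.71637 + 229.3 = 331.2448
M2: Pc = R·M2+t = (+0.12834, -0.04325, +0.72402); u = 620.8·(+0.12834)/0.72402 + 308.2 = 418.2452, v = 469.9·(-0.04325)/0.72402 + 229.3 = 201.2275
M3: Pc = R·M3+t = (-0.06907, -0.02262, +0.69943); u = 620.8·(-0.06907)/0.69943 + 308.2 = 246.8994, v = 469.9·(-0.02262)/0.69943 + 229.3 = 214.1062

c0=(265.72, 348.89) c1=(438.25, 331.24) c2=(418.25, 201.23) c3=(246.90, 214.11)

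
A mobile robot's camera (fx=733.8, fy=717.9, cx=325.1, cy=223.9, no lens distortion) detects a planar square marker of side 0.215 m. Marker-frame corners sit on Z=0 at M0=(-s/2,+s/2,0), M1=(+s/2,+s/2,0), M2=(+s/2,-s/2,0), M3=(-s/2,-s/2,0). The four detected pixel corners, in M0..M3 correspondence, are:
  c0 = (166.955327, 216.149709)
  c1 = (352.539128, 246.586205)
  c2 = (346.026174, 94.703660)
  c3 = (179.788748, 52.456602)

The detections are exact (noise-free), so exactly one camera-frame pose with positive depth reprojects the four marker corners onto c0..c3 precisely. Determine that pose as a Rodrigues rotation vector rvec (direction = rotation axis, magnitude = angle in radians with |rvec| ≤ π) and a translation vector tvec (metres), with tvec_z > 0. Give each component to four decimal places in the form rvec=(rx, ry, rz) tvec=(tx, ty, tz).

Intrinsics K: fx=733.8, fy=717.9, cx=325.1, cy=223.9
Marker side s = 0.215 m; corners in marker frame (Z=0):
  M0 = (-0.1075, +0.1075, 0)
  M1 = (+0.1075, +0.1075, 0)
  M2 = (+0.1075, -0.1075, 0)
  M3 = (-0.1075, -0.1075, 0)
Detected image corners:
  c0 = (166.955327, 216.149709) px
  c1 = (352.539128, 246.586205) px
  c2 = (346.026174, 94.703660) px
  c3 = (179.788748, 52.456602) px
Planar DLT: solve 8×8 A·h = b for H (H[2,2]=1):
  H  [+937.02125 -143.95201 +265.80040]
  H  [+241.27117 +655.80313 +149.11287]
  H  [+0.46404 -0.50319 +1.00000]
B = K⁻¹H; ‖b₁‖=1.183113, ‖b₂‖=1.183113; λ = 2/(‖b₁‖+‖b₂‖) = 0.845228, sign → tz>0 ⇒ λ=+0.845228
r₁ = λ·B[:,0] = (+0.90554,+0.16174,+0.39222); r₂ = λ·B[:,1] = (+0.02262,+0.90476,-0.42531)
r₃ = r₁×r₂ = (-0.42365,+0.39401,+0.81564); SVD([r₁ r₂ r₃]) → R = UVᵀ:
  R  [+0.90554 +0.02262 -0.42365]
  R  [+0.16174 +0.90476 +0.39401]
  R  [+0.39222 -0.42531 +0.81564]
t = (-0.06830, -0.08805, +0.84523) m
tr R = 2.625950; θ = arccos((tr R − 1)/2) = 0.621553 rad = 35.612°
axis k = ((R−Rᵀ)₃₂, (R−Rᵀ)₁₃, (R−Rᵀ)₂₁) / (2 sinθ) = (-0.703521, -0.700562, +0.119458)
rvec = θ·k = (-0.437276, -0.435437, +0.074249)

rvec=(-0.4373, -0.4354, 0.0742) tvec=(-0.0683, -0.0881, 0.8452)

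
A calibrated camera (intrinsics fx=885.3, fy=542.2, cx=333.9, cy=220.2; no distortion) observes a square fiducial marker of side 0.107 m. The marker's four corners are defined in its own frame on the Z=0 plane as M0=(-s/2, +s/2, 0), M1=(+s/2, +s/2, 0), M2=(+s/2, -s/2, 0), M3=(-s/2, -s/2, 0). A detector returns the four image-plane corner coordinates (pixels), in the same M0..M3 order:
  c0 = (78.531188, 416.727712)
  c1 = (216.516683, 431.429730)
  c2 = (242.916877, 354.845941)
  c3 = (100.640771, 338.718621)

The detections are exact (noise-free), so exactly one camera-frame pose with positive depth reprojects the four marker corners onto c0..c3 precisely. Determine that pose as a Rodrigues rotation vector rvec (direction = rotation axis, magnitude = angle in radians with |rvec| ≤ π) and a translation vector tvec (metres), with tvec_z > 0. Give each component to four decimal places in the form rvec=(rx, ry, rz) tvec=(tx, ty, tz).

Intrinsics K: fx=885.3, fy=542.2, cx=333.9, cy=220.2
Marker side s = 0.107 m; corners in marker frame (Z=0):
  M0 = (-0.0535, +0.0535, 0)
  M1 = (+0.0535, +0.0535, 0)
  M2 = (+0.0535, -0.0535, 0)
  M3 = (-0.0535, -0.0535, 0)
Detected image corners:
  c0 = (78.531188, 416.727712) px
  c1 = (216.516683, 431.429730) px
  c2 = (242.916877, 354.845941) px
  c3 = (100.640771, 338.718621) px
Planar DLT: solve 8×8 A·h = b for H (H[2,2]=1):
  H  [+1327.09426 -178.03671 +159.87086]
  H  [+186.89788 +840.08304 +386.10800]
  H  [+0.11142 +0.30544 +1.00000]
B = K⁻¹H; ‖b₁‖=1.491632, ‖b₂‖=1.491632; λ = 2/(‖b₁‖+‖b₂‖) = 0.670407, sign → tz>0 ⇒ λ=+0.670407
r₁ = λ·B[:,0] = (+0.97679,+0.20076,+0.07470); r₂ = λ·B[:,1] = (-0.21205,+0.95556,+0.20477)
r₃ = r₁×r₂ = (-0.03027,-0.21586,+0.97596); SVD([r₁ r₂ r₃]) → R = UVᵀ:
  R  [+0.97679 -0.21205 -0.03027]
  R  [+0.20076 +0.95556 -0.21586]
  R  [+0.07470 +0.20477 +0.97596]
t = (-0.13179, +0.20514, +0.67041) m
tr R = 2.908310; θ = arccos((tr R − 1)/2) = 0.303973 rad = 17.416°
axis k = ((R−Rᵀ)₃₂, (R−Rᵀ)₁₃, (R−Rᵀ)₂₁) / (2 sinθ) = (+0.702652, -0.175343, +0.689591)
rvec = θ·k = (+0.213587, -0.053299, +0.209617)

rvec=(0.2136, -0.0533, 0.2096) tvec=(-0.1318, 0.2051, 0.6704)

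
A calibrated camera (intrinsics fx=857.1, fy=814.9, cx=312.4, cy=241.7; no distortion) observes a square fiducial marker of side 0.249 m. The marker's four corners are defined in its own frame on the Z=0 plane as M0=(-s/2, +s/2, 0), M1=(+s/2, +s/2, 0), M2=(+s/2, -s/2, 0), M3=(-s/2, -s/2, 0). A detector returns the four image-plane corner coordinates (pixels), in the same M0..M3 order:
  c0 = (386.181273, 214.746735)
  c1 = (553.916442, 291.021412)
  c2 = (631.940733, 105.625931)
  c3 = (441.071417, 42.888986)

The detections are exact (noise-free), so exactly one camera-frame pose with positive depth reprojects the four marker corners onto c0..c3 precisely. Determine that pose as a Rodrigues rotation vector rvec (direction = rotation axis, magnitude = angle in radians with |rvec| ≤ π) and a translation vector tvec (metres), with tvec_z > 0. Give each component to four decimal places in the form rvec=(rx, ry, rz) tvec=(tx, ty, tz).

rvec=(0.3046, 0.5711, 0.3579) tvec=(0.2280, -0.0989, 1.0592)

Intrinsics K: fx=857.1, fy=814.9, cx=312.4, cy=241.7
Marker side s = 0.249 m; corners in marker frame (Z=0):
  M0 = (-0.1245, +0.1245, 0)
  M1 = (+0.1245, +0.1245, 0)
  M2 = (+0.1245, -0.1245, 0)
  M3 = (-0.1245, -0.1245, 0)
Detected image corners:
  c0 = (386.181273, 214.746735) px
  c1 = (553.916442, 291.021412) px
  c2 = (631.940733, 105.625931) px
  c3 = (441.071417, 42.888986) px
Planar DLT: solve 8×8 A·h = b for H (H[2,2]=1):
  H  [+495.48298 -86.04739 +496.87608]
  H  [+208.00513 +773.82603 +165.59662]
  H  [-0.44222 +0.35426 +1.00000]
B = K⁻¹H; ‖b₁‖=0.944138, ‖b₂‖=0.944138; λ = 2/(‖b₁‖+‖b₂‖) = 1.059167, sign → tz>0 ⇒ λ=+1.059167
r₁ = λ·B[:,0] = (+0.78301,+0.40928,-0.46838); r₂ = λ·B[:,1] = (-0.24310,+0.89449,+0.37522)
r₃ = r₁×r₂ = (+0.57253,-0.17994,+0.79989); SVD([r₁ r₂ r₃]) → R = UVᵀ:
  R  [+0.78301 -0.24310 +0.57253]
  R  [+0.40928 +0.89449 -0.17994]
  R  [-0.46838 +0.37522 +0.79989]
t = (+0.22797, -0.09892, +1.05917) m
tr R = 2.477397; θ = arccos((tr R − 1)/2) = 0.739659 rad = 42.379°
axis k = ((R−Rᵀ)₃₂, (R−Rᵀ)₁₃, (R−Rᵀ)₂₁) / (2 sinθ) = (+0.411821, +0.772149, +0.483931)
rvec = θ·k = (+0.304607, +0.571127, +0.357944)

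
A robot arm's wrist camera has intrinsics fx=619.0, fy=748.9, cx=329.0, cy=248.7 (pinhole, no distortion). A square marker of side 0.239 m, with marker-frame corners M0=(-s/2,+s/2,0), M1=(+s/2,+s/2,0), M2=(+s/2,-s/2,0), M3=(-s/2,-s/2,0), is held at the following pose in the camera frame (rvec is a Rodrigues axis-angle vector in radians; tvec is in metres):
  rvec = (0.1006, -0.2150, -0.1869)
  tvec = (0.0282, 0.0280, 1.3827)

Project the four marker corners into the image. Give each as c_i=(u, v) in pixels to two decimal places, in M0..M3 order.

c0=(299.34, 340.41) c1=(400.26, 312.75) c2=(383.30, 188.41) c3=(279.64, 212.18)

Intrinsics K: fx=619.0, fy=748.9, cx=329.0, cy=248.7
Marker side s = 0.239 m; corners in marker frame (Z=0):
  M0 = (-0.1195, +0.1195, 0)
  M1 = (+0.1195, +0.1195, 0)
  M2 = (+0.1195, -0.1195, 0)
  M3 = (-0.1195, -0.1195, 0)
rvec = (0.1006, -0.2150, -0.1869), |rvec| = θ = 0.30212 rad = 17.310°
Rodrigues: sinθ=0.29755, 1−cosθ=0.04529; R = I + sinθ·[k]× + (1−cosθ)·[k]×²:
    [+0.95973 +0.17334 -0.22107]
    [-0.19480 +0.97764 -0.07914]
    [+0.20241 +0.11902 +0.97204]
t = (0.0282, 0.0280, 1.3827) m
M0: Pc = R·M0+t = (-0.06577, +0.16811, +1.37273); u = 619.0·(-0.06577)/1.37273 + 329.0 = 299.3409, v = 748.9·(+0.16811)/1.37273 + 248.7 = 340.4116
M1: Pc = R·M1+t = (+0.16360, +0.12155, +1.42111); u = 619.0·(+0.16360)/1.42111 + 329.0 = 400.2607, v = 748.9·(+0.12155)/1.42111 + 248.7 = 312.7545
M2: Pc = R·M2+t = (+0.12217, -0.11211, +1.39267); u = 619.0·(+0.12217)/1.39267 + 329.0 = 383.3028, v = 748.9·(-0.11211)/1.39267 + 248.7 = 188.4147
M3: Pc = R·M3+t = (-0.10720, -0.06555, +1.34429); u = 619.0·(-0.10720)/1.34429 + 329.0 = 279.6373, v = 748.9·(-0.06555)/1.34429 + 248.7 = 212.1824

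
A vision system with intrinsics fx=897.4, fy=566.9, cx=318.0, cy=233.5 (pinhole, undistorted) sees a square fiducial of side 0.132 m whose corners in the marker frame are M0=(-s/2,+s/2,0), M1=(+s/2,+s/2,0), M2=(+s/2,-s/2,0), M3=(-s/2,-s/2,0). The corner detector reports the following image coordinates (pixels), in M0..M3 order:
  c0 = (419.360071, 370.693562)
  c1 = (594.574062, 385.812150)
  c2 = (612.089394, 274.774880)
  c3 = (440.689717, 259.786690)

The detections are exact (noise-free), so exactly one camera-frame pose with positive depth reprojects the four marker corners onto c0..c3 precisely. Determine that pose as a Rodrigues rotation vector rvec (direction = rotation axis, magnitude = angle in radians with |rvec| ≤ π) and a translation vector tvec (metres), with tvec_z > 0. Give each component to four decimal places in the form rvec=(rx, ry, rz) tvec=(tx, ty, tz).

Intrinsics K: fx=897.4, fy=566.9, cx=318.0, cy=233.5
Marker side s = 0.132 m; corners in marker frame (Z=0):
  M0 = (-0.0660, +0.0660, 0)
  M1 = (+0.0660, +0.0660, 0)
  M2 = (+0.0660, -0.0660, 0)
  M3 = (-0.0660, -0.0660, 0)
Detected image corners:
  c0 = (419.360071, 370.693562) px
  c1 = (594.574062, 385.812150) px
  c2 = (612.089394, 274.774880) px
  c3 = (440.689717, 259.786690) px
Planar DLT: solve 8×8 A·h = b for H (H[2,2]=1):
  H  [+1319.75351 -232.49325 +516.86148]
  H  [+118.39613 +787.37012 +322.16848]
  H  [+0.01351 -0.16522 +1.00000]
B = K⁻¹H; ‖b₁‖=1.479944, ‖b₂‖=1.479944; λ = 2/(‖b₁‖+‖b₂‖) = 0.675701, sign → tz>0 ⇒ λ=+0.675701
r₁ = λ·B[:,0] = (+0.99048,+0.13736,+0.00913); r₂ = λ·B[:,1] = (-0.13550,+0.98447,-0.11164)
r₃ = r₁×r₂ = (-0.02432,+0.10934,+0.99371); SVD([r₁ r₂ r₃]) → R = UVᵀ:
  R  [+0.99048 -0.13550 -0.02432]
  R  [+0.13736 +0.98447 +0.10934]
  R  [+0.00913 -0.11164 +0.99371]
t = (+0.14973, +0.10569, +0.67570) m
tr R = 2.968654; θ = arccos((tr R − 1)/2) = 0.177280 rad = 10.157°
axis k = ((R−Rᵀ)₃₂, (R−Rᵀ)₁₃, (R−Rᵀ)₂₁) / (2 sinθ) = (-0.626529, -0.094841, +0.773607)
rvec = θ·k = (-0.111071, -0.016813, +0.137145)

rvec=(-0.1111, -0.0168, 0.1371) tvec=(0.1497, 0.1057, 0.6757)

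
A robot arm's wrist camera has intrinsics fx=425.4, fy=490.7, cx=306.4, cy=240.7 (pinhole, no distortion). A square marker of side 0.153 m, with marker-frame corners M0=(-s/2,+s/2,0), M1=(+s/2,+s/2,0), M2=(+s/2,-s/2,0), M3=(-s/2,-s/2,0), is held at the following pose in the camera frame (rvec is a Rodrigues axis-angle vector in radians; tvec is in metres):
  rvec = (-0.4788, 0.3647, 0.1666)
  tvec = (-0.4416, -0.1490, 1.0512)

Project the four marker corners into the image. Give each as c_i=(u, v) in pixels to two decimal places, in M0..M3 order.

Intrinsics K: fx=425.4, fy=490.7, cx=306.4, cy=240.7
Marker side s = 0.153 m; corners in marker frame (Z=0):
  M0 = (-0.0765, +0.0765, 0)
  M1 = (+0.0765, +0.0765, 0)
  M2 = (+0.0765, -0.0765, 0)
  M3 = (-0.0765, -0.0765, 0)
rvec = (-0.4788, 0.3647, 0.1666), |rvec| = θ = 0.62451 rad = 35.782°
Rodrigues: sinθ=0.58470, 1−cosθ=0.18875; R = I + sinθ·[k]× + (1−cosθ)·[k]×²:
    [+0.92220 -0.24049 +0.30285]
    [+0.07147 +0.87562 +0.47768]
    [-0.38006 -0.41887 +0.82468]
t = (-0.4416, -0.1490, 1.0512) m
M0: Pc = R·M0+t = (-0.53055, -0.08748, +1.04823); u = 425.4·(-0.53055)/1.04823 + 306.4 = 91.0904, v = 490.7·(-0.08748)/1.04823 + 240.7 = 199.7474
M1: Pc = R·M1+t = (-0.38945, -0.07655, +0.99008); u = 425.4·(-0.38945)/0.99008 + 306.4 = 139.0687, v = 490.7·(-0.07655)/0.99008 + 240.7 = 202.7619
M2: Pc = R·M2+t = (-0.35265, -0.21052, +1.05417); u = 425.4·(-0.35265)/1.05417 + 306.4 = 164.0896, v = 490.7·(-0.21052)/1.05417 + 240.7 = 142.7074
M3: Pc = R·M3+t = (-0.49375, -0.22145, +1.11232); u = 425.4·(-0.49375)/1.11232 + 306.4 = 117.5677, v = 490.7·(-0.22145)/1.11232 + 240.7 = 143.0061

c0=(91.09, 199.75) c1=(139.07, 202.76) c2=(164.09, 142.71) c3=(117.57, 143.01)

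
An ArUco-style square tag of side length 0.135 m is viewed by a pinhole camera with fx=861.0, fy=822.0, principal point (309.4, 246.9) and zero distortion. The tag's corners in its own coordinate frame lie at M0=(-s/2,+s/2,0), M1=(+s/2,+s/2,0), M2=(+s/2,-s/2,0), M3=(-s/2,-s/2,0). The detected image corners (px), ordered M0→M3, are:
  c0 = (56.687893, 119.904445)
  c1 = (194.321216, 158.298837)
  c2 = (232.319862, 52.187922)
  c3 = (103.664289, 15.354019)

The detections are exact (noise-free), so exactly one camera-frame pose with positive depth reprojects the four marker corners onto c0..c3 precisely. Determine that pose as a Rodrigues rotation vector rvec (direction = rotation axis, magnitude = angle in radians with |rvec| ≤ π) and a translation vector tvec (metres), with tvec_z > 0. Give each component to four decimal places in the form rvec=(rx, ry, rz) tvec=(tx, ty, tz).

Intrinsics K: fx=861.0, fy=822.0, cx=309.4, cy=246.9
Marker side s = 0.135 m; corners in marker frame (Z=0):
  M0 = (-0.0675, +0.0675, 0)
  M1 = (+0.0675, +0.0675, 0)
  M2 = (+0.0675, -0.0675, 0)
  M3 = (-0.0675, -0.0675, 0)
Detected image corners:
  c0 = (56.687893, 119.904445) px
  c1 = (194.321216, 158.298837) px
  c2 = (232.319862, 52.187922) px
  c3 = (103.664289, 15.354019) px
Planar DLT: solve 8×8 A·h = b for H (H[2,2]=1):
  H  [+994.21828 -384.99596 +147.71316]
  H  [+283.76080 +738.77790 +84.80881]
  H  [+0.06160 -0.47981 +1.00000]
B = K⁻¹H; ‖b₁‖=1.180376, ‖b₂‖=1.180376; λ = 2/(‖b₁‖+‖b₂‖) = 0.847188, sign → tz>0 ⇒ λ=+0.847188
r₁ = λ·B[:,0] = (+0.95952,+0.27678,+0.05219); r₂ = λ·B[:,1] = (-0.23275,+0.88351,-0.40649)
r₃ = r₁×r₂ = (-0.15862,+0.37789,+0.91216); SVD([r₁ r₂ r₃]) → R = UVᵀ:
  R  [+0.95952 -0.23275 -0.15862]
  R  [+0.27678 +0.88351 +0.37789]
  R  [+0.05219 -0.40649 +0.91216]
t = (-0.15909, -0.16706, +0.84719) m
tr R = 2.755189; θ = arccos((tr R − 1)/2) = 0.499975 rad = 28.646°
axis k = ((R−Rᵀ)₃₂, (R−Rᵀ)₁₃, (R−Rᵀ)₂₁) / (2 sinθ) = (-0.818080, -0.219864, +0.531418)
rvec = θ·k = (-0.409020, -0.109926, +0.265696)

rvec=(-0.4090, -0.1099, 0.2657) tvec=(-0.1591, -0.1671, 0.8472)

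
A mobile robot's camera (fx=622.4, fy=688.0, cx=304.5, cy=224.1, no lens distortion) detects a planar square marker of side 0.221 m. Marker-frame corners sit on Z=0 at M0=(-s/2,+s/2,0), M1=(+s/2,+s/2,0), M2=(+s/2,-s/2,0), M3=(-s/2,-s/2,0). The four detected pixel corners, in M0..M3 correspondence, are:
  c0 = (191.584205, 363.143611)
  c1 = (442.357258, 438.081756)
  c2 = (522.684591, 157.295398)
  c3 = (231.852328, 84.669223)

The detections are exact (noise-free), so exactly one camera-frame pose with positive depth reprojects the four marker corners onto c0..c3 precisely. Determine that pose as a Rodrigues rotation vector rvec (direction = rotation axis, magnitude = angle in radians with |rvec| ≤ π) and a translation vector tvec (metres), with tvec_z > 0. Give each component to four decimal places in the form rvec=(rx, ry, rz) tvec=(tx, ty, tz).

Intrinsics K: fx=622.4, fy=688.0, cx=304.5, cy=224.1
Marker side s = 0.221 m; corners in marker frame (Z=0):
  M0 = (-0.1105, +0.1105, 0)
  M1 = (+0.1105, +0.1105, 0)
  M2 = (+0.1105, -0.1105, 0)
  M3 = (-0.1105, -0.1105, 0)
Detected image corners:
  c0 = (191.584205, 363.143611) px
  c1 = (442.357258, 438.081756) px
  c2 = (522.684591, 157.295398) px
  c3 = (231.852328, 84.669223) px
Planar DLT: solve 8×8 A·h = b for H (H[2,2]=1):
  H  [+1148.92892 -54.09354 +342.01510]
  H  [+281.49691 +1428.00658 +269.61931]
  H  [-0.20215 +0.62434 +1.00000]
B = K⁻¹H; ‖b₁‖=2.012208, ‖b₂‖=2.012208; λ = 2/(‖b₁‖+‖b₂‖) = 0.496966, sign → tz>0 ⇒ λ=+0.496966
r₁ = λ·B[:,0] = (+0.96653,+0.23606,-0.10046); r₂ = λ·B[:,1] = (-0.19499,+0.93043,+0.31028)
r₃ = r₁×r₂ = (+0.16672,-0.28031,+0.94532); SVD([r₁ r₂ r₃]) → R = UVᵀ:
  R  [+0.96653 -0.19499 +0.16672]
  R  [+0.23606 +0.93043 -0.28031]
  R  [-0.10046 +0.31028 +0.94532]
t = (+0.02995, +0.03288, +0.49697) m
tr R = 2.842288; θ = arccos((tr R − 1)/2) = 0.399787 rad = 22.906°
axis k = ((R−Rᵀ)₃₂, (R−Rᵀ)₁₃, (R−Rᵀ)₂₁) / (2 sinθ) = (+0.758671, +0.343219, +0.553731)
rvec = θ·k = (+0.303307, +0.137215, +0.221375)

rvec=(0.3033, 0.1372, 0.2214) tvec=(0.0300, 0.0329, 0.4970)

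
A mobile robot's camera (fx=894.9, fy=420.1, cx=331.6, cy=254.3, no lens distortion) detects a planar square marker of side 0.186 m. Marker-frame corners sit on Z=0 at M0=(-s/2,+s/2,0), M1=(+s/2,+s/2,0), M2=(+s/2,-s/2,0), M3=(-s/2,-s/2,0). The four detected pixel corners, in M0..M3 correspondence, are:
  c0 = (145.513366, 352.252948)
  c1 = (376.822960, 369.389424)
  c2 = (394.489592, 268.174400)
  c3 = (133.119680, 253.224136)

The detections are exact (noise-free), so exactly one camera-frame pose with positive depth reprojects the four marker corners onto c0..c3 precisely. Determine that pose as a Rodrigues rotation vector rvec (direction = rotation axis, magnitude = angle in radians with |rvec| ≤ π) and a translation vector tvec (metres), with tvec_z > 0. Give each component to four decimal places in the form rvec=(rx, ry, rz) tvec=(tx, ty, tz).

Intrinsics K: fx=894.9, fy=420.1, cx=331.6, cy=254.3
Marker side s = 0.186 m; corners in marker frame (Z=0):
  M0 = (-0.0930, +0.0930, 0)
  M1 = (+0.0930, +0.0930, 0)
  M2 = (+0.0930, -0.0930, 0)
  M3 = (-0.0930, -0.0930, 0)
Detected image corners:
  c0 = (145.513366, 352.252948) px
  c1 = (376.822960, 369.389424) px
  c2 = (394.489592, 268.174400) px
  c3 = (133.119680, 253.224136) px
Planar DLT: solve 8×8 A·h = b for H (H[2,2]=1):
  H  [+1261.18584 +159.07861 +259.86168]
  H  [+17.57943 +741.30820 +313.63785]
  H  [-0.22214 +0.65369 +1.00000]
B = K⁻¹H; ‖b₁‖=1.518339, ‖b₂‖=1.518339; λ = 2/(‖b₁‖+‖b₂‖) = 0.658614, sign → tz>0 ⇒ λ=+0.658614
r₁ = λ·B[:,0] = (+0.98240,+0.11612,-0.14631); r₂ = λ·B[:,1] = (-0.04245,+0.90158,+0.43053)
r₃ = r₁×r₂ = (+0.18190,-0.41674,+0.89064); SVD([r₁ r₂ r₃]) → R = UVᵀ:
  R  [+0.98240 -0.04245 +0.18190]
  R  [+0.11612 +0.90158 -0.41674]
  R  [-0.14631 +0.43053 +0.89064]
t = (-0.05280, +0.09303, +0.65861) m
tr R = 2.774620; θ = arccos((tr R − 1)/2) = 0.479318 rad = 27.463°
axis k = ((R−Rᵀ)₃₂, (R−Rᵀ)₁₃, (R−Rᵀ)₂₁) / (2 sinθ) = (+0.918598, +0.355837, +0.171927)
rvec = θ·k = (+0.440300, +0.170559, +0.082408)

rvec=(0.4403, 0.1706, 0.0824) tvec=(-0.0528, 0.0930, 0.6586)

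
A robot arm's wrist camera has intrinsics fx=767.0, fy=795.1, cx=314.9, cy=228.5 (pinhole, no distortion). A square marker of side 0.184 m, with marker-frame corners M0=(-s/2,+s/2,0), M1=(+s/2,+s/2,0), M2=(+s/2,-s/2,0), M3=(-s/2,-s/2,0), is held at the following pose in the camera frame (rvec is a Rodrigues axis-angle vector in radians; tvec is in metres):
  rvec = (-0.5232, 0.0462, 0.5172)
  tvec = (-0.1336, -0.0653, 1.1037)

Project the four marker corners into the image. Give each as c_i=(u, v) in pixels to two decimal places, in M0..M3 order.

c0=(130.96, 199.39) c1=(243.05, 262.92) c2=(308.80, 164.38) c3=(203.18, 108.22)

Intrinsics K: fx=767.0, fy=795.1, cx=314.9, cy=228.5
Marker side s = 0.184 m; corners in marker frame (Z=0):
  M0 = (-0.0920, +0.0920, 0)
  M1 = (+0.0920, +0.0920, 0)
  M2 = (+0.0920, -0.0920, 0)
  M3 = (-0.0920, -0.0920, 0)
rvec = (-0.5232, 0.0462, 0.5172), |rvec| = θ = 0.73714 rad = 42.235°
Rodrigues: sinθ=0.67217, 1−cosθ=0.25960; R = I + sinθ·[k]× + (1−cosθ)·[k]×²:
    [+0.87118 -0.48317 -0.08715]
    [+0.46007 +0.74142 +0.48851]
    [-0.17141 -0.46567 +0.86820]
t = (-0.1336, -0.0653, 1.1037) m
M0: Pc = R·M0+t = (-0.25820, -0.03942, +1.07663); u = 767.0·(-0.25820)/1.07663 + 314.9 = 130.9560, v = 795.1·(-0.03942)/1.07663 + 228.5 = 199.3909
M1: Pc = R·M1+t = (-0.09790, +0.04524, +1.04509); u = 767.0·(-0.09790)/1.04509 + 314.9 = 243.0483, v = 795.1·(+0.04524)/1.04509 + 228.5 = 262.9160
M2: Pc = R·M2+t = (-0.00900, -0.09118, +1.13077); u = 767.0·(-0.00900)/1.13077 + 314.9 = 308.7952, v = 795.1·(-0.09118)/1.13077 + 228.5 = 164.3842
M3: Pc = R·M3+t = (-0.16930, -0.17584, +1.16231); u = 767.0·(-0.16930)/1.16231 + 314.9 = 203.1821, v = 795.1·(-0.17584)/1.16231 + 228.5 = 108.2158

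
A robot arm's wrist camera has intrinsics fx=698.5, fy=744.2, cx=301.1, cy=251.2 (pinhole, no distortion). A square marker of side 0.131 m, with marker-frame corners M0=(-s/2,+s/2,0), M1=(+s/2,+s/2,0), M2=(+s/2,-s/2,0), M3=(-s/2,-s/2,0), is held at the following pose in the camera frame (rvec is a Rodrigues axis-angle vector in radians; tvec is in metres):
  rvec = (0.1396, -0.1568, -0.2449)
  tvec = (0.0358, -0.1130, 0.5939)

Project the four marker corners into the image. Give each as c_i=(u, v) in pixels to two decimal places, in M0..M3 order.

c0=(287.13, 209.18) c1=(430.53, 170.42) c2=(399.51, 9.61) c3=(250.04, 44.72)

Intrinsics K: fx=698.5, fy=744.2, cx=301.1, cy=251.2
Marker side s = 0.131 m; corners in marker frame (Z=0):
  M0 = (-0.0655, +0.0655, 0)
  M1 = (+0.0655, +0.0655, 0)
  M2 = (+0.0655, -0.0655, 0)
  M3 = (-0.0655, -0.0655, 0)
rvec = (0.1396, -0.1568, -0.2449), |rvec| = θ = 0.32257 rad = 18.482°
Rodrigues: sinθ=0.31700, 1−cosθ=0.05158; R = I + sinθ·[k]× + (1−cosθ)·[k]×²:
    [+0.95808 +0.22982 -0.17104]
    [-0.25153 +0.96061 -0.11816]
    [+0.13715 +0.15623 +0.97815]
t = (0.0358, -0.1130, 0.5939) m
M0: Pc = R·M0+t = (-0.01190, -0.03361, +0.59515); u = 698.5·(-0.01190)/0.59515 + 301.1 = 287.1324, v = 744.2·(-0.03361)/0.59515 + 251.2 = 209.1788
M1: Pc = R·M1+t = (+0.11361, -0.06655, +0.61312); u = 698.5·(+0.11361)/0.61312 + 301.1 = 430.5294, v = 744.2·(-0.06655)/0.61312 + 251.2 = 170.4157
M2: Pc = R·M2+t = (+0.08350, -0.19239, +0.59265); u = 698.5·(+0.08350)/0.59265 + 301.1 = 399.5146, v = 744.2·(-0.19239)/0.59265 + 251.2 = 9.6068
M3: Pc = R·M3+t = (-0.04201, -0.15945, +0.57468); u = 698.5·(-0.04201)/0.57468 + 301.1 = 250.0413, v = 744.2·(-0.15945)/0.57468 + 251.2 = 44.7229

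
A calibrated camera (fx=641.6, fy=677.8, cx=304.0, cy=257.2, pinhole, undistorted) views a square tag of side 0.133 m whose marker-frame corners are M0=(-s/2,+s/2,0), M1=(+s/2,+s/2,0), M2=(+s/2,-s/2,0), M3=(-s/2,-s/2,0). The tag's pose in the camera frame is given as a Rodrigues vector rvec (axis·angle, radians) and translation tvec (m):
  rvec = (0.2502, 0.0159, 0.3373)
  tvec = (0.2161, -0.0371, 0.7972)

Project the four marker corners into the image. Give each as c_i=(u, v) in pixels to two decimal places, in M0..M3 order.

c0=(408.08, 258.63) c1=(506.43, 295.05) c2=(550.36, 191.45) c3=(448.09, 153.04)

Intrinsics K: fx=641.6, fy=677.8, cx=304.0, cy=257.2
Marker side s = 0.133 m; corners in marker frame (Z=0):
  M0 = (-0.0665, +0.0665, 0)
  M1 = (+0.0665, +0.0665, 0)
  M2 = (+0.0665, -0.0665, 0)
  M3 = (-0.0665, -0.0665, 0)
rvec = (0.2502, 0.0159, 0.3373), |rvec| = θ = 0.42027 rad = 24.080°
Rodrigues: sinθ=0.40800, 1−cosθ=0.08702; R = I + sinθ·[k]× + (1−cosθ)·[k]×²:
    [+0.94382 -0.32550 +0.05701]
    [+0.32942 +0.91310 -0.24026]
    [+0.02614 +0.24554 +0.96903]
t = (0.2161, -0.0371, 0.7972) m
M0: Pc = R·M0+t = (+0.13169, +0.00172, +0.81179); u = 641.6·(+0.13169)/0.81179 + 304.0 = 408.0816, v = 677.8·(+0.00172)/0.81179 + 257.2 = 258.6321
M1: Pc = R·M1+t = (+0.25722, +0.04553, +0.81527); u = 641.6·(+0.25722)/0.81527 + 304.0 = 506.4262, v = 677.8·(+0.04553)/0.81527 + 257.2 = 295.0511
M2: Pc = R·M2+t = (+0.30051, -0.07592, +0.78261); u = 641.6·(+0.30051)/0.78261 + 304.0 = 550.3642, v = 677.8·(-0.07592)/0.78261 + 257.2 = 191.4517
M3: Pc = R·M3+t = (+0.17498, -0.11973, +0.77913); u = 641.6·(+0.17498)/0.77913 + 304.0 = 448.0936, v = 677.8·(-0.11973)/0.77913 + 257.2 = 153.0439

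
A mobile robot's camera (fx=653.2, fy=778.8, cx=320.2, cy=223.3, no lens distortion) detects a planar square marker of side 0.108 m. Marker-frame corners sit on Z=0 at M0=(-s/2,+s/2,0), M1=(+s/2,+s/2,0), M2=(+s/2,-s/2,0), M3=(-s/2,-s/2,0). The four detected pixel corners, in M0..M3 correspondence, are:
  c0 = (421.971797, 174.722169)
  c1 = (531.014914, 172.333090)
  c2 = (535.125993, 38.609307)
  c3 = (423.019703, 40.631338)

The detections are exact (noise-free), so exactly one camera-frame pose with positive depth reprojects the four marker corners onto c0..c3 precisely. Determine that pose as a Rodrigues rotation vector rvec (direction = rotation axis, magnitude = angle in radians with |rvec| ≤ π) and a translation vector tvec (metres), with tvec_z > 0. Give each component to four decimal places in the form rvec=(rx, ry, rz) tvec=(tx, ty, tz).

rvec=(0.1639, -0.0204, -0.0179) tvec=(0.1533, -0.0944, 0.6350)

Intrinsics K: fx=653.2, fy=778.8, cx=320.2, cy=223.3
Marker side s = 0.108 m; corners in marker frame (Z=0):
  M0 = (-0.0540, +0.0540, 0)
  M1 = (+0.0540, +0.0540, 0)
  M2 = (+0.0540, -0.0540, 0)
  M3 = (-0.0540, -0.0540, 0)
Detected image corners:
  c0 = (421.971797, 174.722169) px
  c1 = (531.014914, 172.333090) px
  c2 = (535.125993, 38.609307) px
  c3 = (423.019703, 40.631338) px
Planar DLT: solve 8×8 A·h = b for H (H[2,2]=1):
  H  [+1037.79309 +98.97590 +477.85361]
  H  [-17.28907 +1267.28990 +107.50210]
  H  [+0.02962 +0.25719 +1.00000]
B = K⁻¹H; ‖b₁‖=1.574843, ‖b₂‖=1.574843; λ = 2/(‖b₁‖+‖b₂‖) = 0.634984, sign → tz>0 ⇒ λ=+0.634984
r₁ = λ·B[:,0] = (+0.99963,-0.01949,+0.01881); r₂ = λ·B[:,1] = (+0.01616,+0.98644,+0.16331)
r₃ = r₁×r₂ = (-0.02173,-0.16295,+0.98639); SVD([r₁ r₂ r₃]) → R = UVᵀ:
  R  [+0.99963 +0.01616 -0.02173]
  R  [-0.01949 +0.98644 -0.16295]
  R  [+0.01881 +0.16331 +0.98639]
t = (+0.15326, -0.09441, +0.63498) m
tr R = 2.972470; θ = arccos((tr R − 1)/2) = 0.166113 rad = 9.518°
axis k = ((R−Rᵀ)₃₂, (R−Rᵀ)₁₃, (R−Rᵀ)₂₁) / (2 sinθ) = (+0.986586, -0.122587, -0.107794)
rvec = θ·k = (+0.163885, -0.020363, -0.017906)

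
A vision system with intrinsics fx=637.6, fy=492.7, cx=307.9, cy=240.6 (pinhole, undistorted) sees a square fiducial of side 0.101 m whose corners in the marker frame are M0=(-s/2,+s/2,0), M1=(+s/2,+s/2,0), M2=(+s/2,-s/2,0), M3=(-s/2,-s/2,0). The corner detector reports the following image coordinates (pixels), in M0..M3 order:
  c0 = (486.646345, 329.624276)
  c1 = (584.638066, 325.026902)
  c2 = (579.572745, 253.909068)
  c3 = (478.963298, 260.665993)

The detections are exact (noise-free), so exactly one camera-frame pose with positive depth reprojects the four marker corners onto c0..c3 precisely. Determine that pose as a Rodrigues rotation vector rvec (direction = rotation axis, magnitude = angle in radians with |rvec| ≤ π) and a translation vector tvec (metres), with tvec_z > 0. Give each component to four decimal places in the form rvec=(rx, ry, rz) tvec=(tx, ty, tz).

rvec=(0.2026, 0.1823, -0.1172) tvec=(0.2378, 0.0718, 0.6772)

Intrinsics K: fx=637.6, fy=492.7, cx=307.9, cy=240.6
Marker side s = 0.101 m; corners in marker frame (Z=0):
  M0 = (-0.0505, +0.0505, 0)
  M1 = (+0.0505, +0.0505, 0)
  M2 = (+0.0505, -0.0505, 0)
  M3 = (-0.0505, -0.0505, 0)
Detected image corners:
  c0 = (486.646345, 329.624276) px
  c1 = (584.638066, 325.026902) px
  c2 = (579.572745, 253.909068) px
  c3 = (478.963298, 260.665993) px
Planar DLT: solve 8×8 A·h = b for H (H[2,2]=1):
  H  [+832.48798 +211.93080 +531.79132]
  H  [-138.68188 +774.89103 +292.84075]
  H  [-0.28266 +0.27915 +1.00000]
B = K⁻¹H; ‖b₁‖=1.476579, ‖b₂‖=1.476579; λ = 2/(‖b₁‖+‖b₂‖) = 0.677241, sign → tz>0 ⇒ λ=+0.677241
r₁ = λ·B[:,0] = (+0.97669,-0.09715,-0.19143); r₂ = λ·B[:,1] = (+0.13381,+0.97281,+0.18905)
r₃ = r₁×r₂ = (+0.16786,-0.21026,+0.96313); SVD([r₁ r₂ r₃]) → R = UVᵀ:
  R  [+0.97669 +0.13381 +0.16786]
  R  [-0.09715 +0.97281 -0.21026]
  R  [-0.19143 +0.18905 +0.96313]
t = (+0.23781, +0.07181, +0.67724) m
tr R = 2.912622; θ = arccos((tr R − 1)/2) = 0.296685 rad = 16.999°
axis k = ((R−Rᵀ)₃₂, (R−Rᵀ)₁₃, (R−Rᵀ)₂₁) / (2 sinθ) = (+0.682931, +0.614475, -0.395000)
rvec = θ·k = (+0.202616, +0.182306, -0.117191)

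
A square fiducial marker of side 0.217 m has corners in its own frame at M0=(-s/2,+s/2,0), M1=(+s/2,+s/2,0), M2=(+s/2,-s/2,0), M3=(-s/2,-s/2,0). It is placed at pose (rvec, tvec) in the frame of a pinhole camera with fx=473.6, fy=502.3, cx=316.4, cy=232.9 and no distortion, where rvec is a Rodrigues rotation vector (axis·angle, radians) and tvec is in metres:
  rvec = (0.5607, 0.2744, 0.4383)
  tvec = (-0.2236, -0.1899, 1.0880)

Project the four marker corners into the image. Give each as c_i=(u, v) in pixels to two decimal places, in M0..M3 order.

Intrinsics K: fx=473.6, fy=502.3, cx=316.4, cy=232.9
Marker side s = 0.217 m; corners in marker frame (Z=0):
  M0 = (-0.1085, +0.1085, 0)
  M1 = (+0.1085, +0.1085, 0)
  M2 = (+0.1085, -0.1085, 0)
  M3 = (-0.1085, -0.1085, 0)
rvec = (0.5607, 0.2744, 0.4383), |rvec| = θ = 0.76275 rad = 43.702°
Rodrigues: sinθ=0.69091, 1−cosθ=0.27706; R = I + sinθ·[k]× + (1−cosθ)·[k]×²:
    [+0.87266 -0.32375 +0.36559]
    [+0.47029 +0.75880 -0.45062]
    [-0.13152 +0.56517 +0.81443]
t = (-0.2236, -0.1899, 1.0880) m
M0: Pc = R·M0+t = (-0.35341, -0.15860, +1.16359); u = 473.6·(-0.35341)/1.16359 + 316.4 = 172.5565, v = 502.3·(-0.15860)/1.16359 + 232.9 = 164.4367
M1: Pc = R·M1+t = (-0.16404, -0.05654, +1.13505); u = 473.6·(-0.16404)/1.13505 + 316.4 = 247.9528, v = 502.3·(-0.05654)/1.13505 + 232.9 = 207.8772
M2: Pc = R·M2+t = (-0.09379, -0.22120, +1.01241); u = 473.6·(-0.09379)/1.01241 + 316.4 = 272.5255, v = 502.3·(-0.22120)/1.01241 + 232.9 = 123.1516
M3: Pc = R·M3+t = (-0.28316, -0.32326, +1.04095); u = 473.6·(-0.28316)/1.04095 + 316.4 = 187.5726, v = 502.3·(-0.32326)/1.04095 + 232.9 = 76.9160

c0=(172.56, 164.44) c1=(247.95, 207.88) c2=(272.53, 123.15) c3=(187.57, 76.92)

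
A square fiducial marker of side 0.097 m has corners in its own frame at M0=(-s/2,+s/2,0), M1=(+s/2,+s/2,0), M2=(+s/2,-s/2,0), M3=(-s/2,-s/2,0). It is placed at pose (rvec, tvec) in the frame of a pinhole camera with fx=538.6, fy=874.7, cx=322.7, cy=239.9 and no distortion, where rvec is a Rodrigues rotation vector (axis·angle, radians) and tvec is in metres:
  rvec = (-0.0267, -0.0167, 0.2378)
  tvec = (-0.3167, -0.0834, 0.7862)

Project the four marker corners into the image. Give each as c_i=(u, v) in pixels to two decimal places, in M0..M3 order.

c0=(64.97, 186.68) c1=(130.03, 212.23) c2=(146.30, 107.75) c3=(81.49, 82.12)

Intrinsics K: fx=538.6, fy=874.7, cx=322.7, cy=239.9
Marker side s = 0.097 m; corners in marker frame (Z=0):
  M0 = (-0.0485, +0.0485, 0)
  M1 = (+0.0485, +0.0485, 0)
  M2 = (+0.0485, -0.0485, 0)
  M3 = (-0.0485, -0.0485, 0)
rvec = (-0.0267, -0.0167, 0.2378), |rvec| = θ = 0.23988 rad = 13.744°
Rodrigues: sinθ=0.23758, 1−cosθ=0.02863; R = I + sinθ·[k]× + (1−cosθ)·[k]×²:
    [+0.97172 -0.23530 -0.01970]
    [+0.23575 +0.97151 +0.02447]
    [+0.01338 -0.02842 +0.99951]
t = (-0.3167, -0.0834, 0.7862) m
M0: Pc = R·M0+t = (-0.37524, -0.04772, +0.78417); u = 538.6·(-0.37524)/0.78417 + 322.7 = 64.9702, v = 874.7·(-0.04772)/0.78417 + 239.9 = 186.6758
M1: Pc = R·M1+t = (-0.28098, -0.02485, +0.78547); u = 538.6·(-0.28098)/0.78547 + 322.7 = 130.0284, v = 874.7·(-0.02485)/0.78547 + 239.9 = 212.2291
M2: Pc = R·M2+t = (-0.25816, -0.11908, +0.78823); u = 538.6·(-0.25816)/0.78823 + 322.7 = 146.2984, v = 874.7·(-0.11908)/0.78823 + 239.9 = 107.7516
M3: Pc = R·M3+t = (-0.35242, -0.14195, +0.78693); u = 538.6·(-0.35242)/0.78693 + 322.7 = 81.4949, v = 874.7·(-0.14195)/0.78693 + 239.9 = 82.1155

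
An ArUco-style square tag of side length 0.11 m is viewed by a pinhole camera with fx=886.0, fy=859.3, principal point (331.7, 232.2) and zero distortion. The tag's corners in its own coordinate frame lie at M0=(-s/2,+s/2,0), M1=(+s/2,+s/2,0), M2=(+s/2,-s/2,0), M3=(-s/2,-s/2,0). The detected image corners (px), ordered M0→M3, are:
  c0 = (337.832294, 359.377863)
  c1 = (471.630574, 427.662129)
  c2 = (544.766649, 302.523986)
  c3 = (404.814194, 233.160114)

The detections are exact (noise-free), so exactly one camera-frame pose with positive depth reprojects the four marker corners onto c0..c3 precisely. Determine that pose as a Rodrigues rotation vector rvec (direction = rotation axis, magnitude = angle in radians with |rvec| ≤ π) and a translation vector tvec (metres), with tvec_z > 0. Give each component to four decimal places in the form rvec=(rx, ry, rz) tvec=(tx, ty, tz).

rvec=(0.2045, 0.1247, 0.4646) tvec=(0.0770, 0.0739, 0.6381)

Intrinsics K: fx=886.0, fy=859.3, cx=331.7, cy=232.2
Marker side s = 0.11 m; corners in marker frame (Z=0):
  M0 = (-0.0550, +0.0550, 0)
  M1 = (+0.0550, +0.0550, 0)
  M2 = (+0.0550, -0.0550, 0)
  M3 = (-0.0550, -0.0550, 0)
Detected image corners:
  c0 = (337.832294, 359.377863) px
  c1 = (471.630574, 427.662129) px
  c2 = (544.766649, 302.523986) px
  c3 = (404.814194, 233.160114) px
Planar DLT: solve 8×8 A·h = b for H (H[2,2]=1):
  H  [+1193.72154 -482.59827 +438.65720]
  H  [+587.93525 +1258.45389 +331.67687]
  H  [-0.11384 +0.35048 +1.00000]
B = K⁻¹H; ‖b₁‖=1.567178, ‖b₂‖=1.567178; λ = 2/(‖b₁‖+‖b₂‖) = 0.638090, sign → tz>0 ⇒ λ=+0.638090
r₁ = λ·B[:,0] = (+0.88690,+0.45621,-0.07264); r₂ = λ·B[:,1] = (-0.43129,+0.87406,+0.22364)
r₃ = r₁×r₂ = (+0.16551,-0.16702,+0.97196); SVD([r₁ r₂ r₃]) → R = UVᵀ:
  R  [+0.88690 -0.43129 +0.16551]
  R  [+0.45621 +0.87406 -0.16702]
  R  [-0.07264 +0.22364 +0.97196]
t = (+0.07703, +0.07387, +0.63809) m
tr R = 2.732922; θ = arccos((tr R − 1)/2) = 0.522726 rad = 29.950°
axis k = ((R−Rᵀ)₃₂, (R−Rᵀ)₁₃, (R−Rᵀ)₂₁) / (2 sinθ) = (+0.391243, +0.238513, +0.888842)
rvec = θ·k = (+0.204513, +0.124677, +0.464621)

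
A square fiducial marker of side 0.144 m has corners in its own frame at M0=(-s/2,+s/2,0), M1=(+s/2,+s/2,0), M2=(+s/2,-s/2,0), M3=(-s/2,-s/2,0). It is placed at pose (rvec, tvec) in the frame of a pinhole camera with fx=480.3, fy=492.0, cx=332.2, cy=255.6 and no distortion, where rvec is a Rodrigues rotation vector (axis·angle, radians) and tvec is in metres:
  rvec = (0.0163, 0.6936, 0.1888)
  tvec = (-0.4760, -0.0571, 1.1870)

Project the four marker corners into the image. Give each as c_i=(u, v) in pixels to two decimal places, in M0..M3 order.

c0=(121.87, 255.93) c1=(150.51, 266.97) c2=(158.92, 205.77) c3=(129.39, 199.18)

Intrinsics K: fx=480.3, fy=492.0, cx=332.2, cy=255.6
Marker side s = 0.144 m; corners in marker frame (Z=0):
  M0 = (-0.0720, +0.0720, 0)
  M1 = (+0.0720, +0.0720, 0)
  M2 = (+0.0720, -0.0720, 0)
  M3 = (-0.0720, -0.0720, 0)
rvec = (0.0163, 0.6936, 0.1888), |rvec| = θ = 0.71902 rad = 41.197°
Rodrigues: sinθ=0.65865, 1−cosθ=0.24755; R = I + sinθ·[k]× + (1−cosθ)·[k]×²:
    [+0.75258 -0.16753 +0.63684]
    [+0.17836 +0.98280 +0.04777]
    [-0.63389 +0.07763 +0.76952]
t = (-0.4760, -0.0571, 1.1870) m
M0: Pc = R·M0+t = (-0.54225, +0.00082, +1.23823); u = 480.3·(-0.54225)/1.23823 + 332.2 = 121.8660, v = 492.0·(+0.00082)/1.23823 + 255.6 = 255.9258
M1: Pc = R·M1+t = (-0.43388, +0.02650, +1.14695); u = 480.3·(-0.43388)/1.14695 + 332.2 = 150.5085, v = 492.0·(+0.02650)/1.14695 + 255.6 = 266.9692
M2: Pc = R·M2+t = (-0.40975, -0.11502, +1.13577); u = 480.3·(-0.40975)/1.13577 + 332.2 = 158.9221, v = 492.0·(-0.11502)/1.13577 + 255.6 = 205.7749
M3: Pc = R·M3+t = (-0.51812, -0.14070, +1.22705); u = 480.3·(-0.51812)/1.22705 + 332.2 = 129.3929, v = 492.0·(-0.14070)/1.22705 + 255.6 = 199.1831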